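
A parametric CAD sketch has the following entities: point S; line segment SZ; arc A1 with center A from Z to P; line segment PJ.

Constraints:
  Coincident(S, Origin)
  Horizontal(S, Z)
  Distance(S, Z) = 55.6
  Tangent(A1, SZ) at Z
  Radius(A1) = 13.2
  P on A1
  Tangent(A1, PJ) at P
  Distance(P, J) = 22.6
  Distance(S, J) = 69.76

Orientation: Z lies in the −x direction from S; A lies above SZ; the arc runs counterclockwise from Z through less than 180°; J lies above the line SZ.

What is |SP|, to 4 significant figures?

49.32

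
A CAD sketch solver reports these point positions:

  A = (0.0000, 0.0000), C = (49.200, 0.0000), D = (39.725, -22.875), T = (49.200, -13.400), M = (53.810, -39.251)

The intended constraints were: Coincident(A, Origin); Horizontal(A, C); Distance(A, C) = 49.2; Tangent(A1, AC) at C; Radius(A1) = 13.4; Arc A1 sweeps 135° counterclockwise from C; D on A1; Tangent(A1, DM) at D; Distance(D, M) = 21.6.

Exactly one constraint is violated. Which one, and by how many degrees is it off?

Tangent(A1, DM) at D — off by 4.30°.

A = (0.00, 0.00) ✓; A.y = 0.00, C.y = 0.00 ✓; |AC| = 49.20 ✓; ∠(TC, CA) = 90.00° ✓; |TC| = 13.40 ✓; bearing(T→D) − bearing(T→C) = 135.0° ✓; |TD| = 13.40 ✓; ∠(TD, DM) = 94.30° ✗; |DM| = 21.60 ✓.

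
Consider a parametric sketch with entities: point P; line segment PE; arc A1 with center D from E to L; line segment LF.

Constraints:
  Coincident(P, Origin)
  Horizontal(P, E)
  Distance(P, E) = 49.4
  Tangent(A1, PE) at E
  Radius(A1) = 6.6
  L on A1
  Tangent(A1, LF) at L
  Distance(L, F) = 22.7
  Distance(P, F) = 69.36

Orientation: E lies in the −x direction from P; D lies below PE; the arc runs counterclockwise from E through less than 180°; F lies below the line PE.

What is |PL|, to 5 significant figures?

55.524

Checks: |DL| = 6.600 ✓; ∠(DL, LF) = 90.00° ✓; |LF| = 22.70 ✓; |PF| = 69.36 ✓.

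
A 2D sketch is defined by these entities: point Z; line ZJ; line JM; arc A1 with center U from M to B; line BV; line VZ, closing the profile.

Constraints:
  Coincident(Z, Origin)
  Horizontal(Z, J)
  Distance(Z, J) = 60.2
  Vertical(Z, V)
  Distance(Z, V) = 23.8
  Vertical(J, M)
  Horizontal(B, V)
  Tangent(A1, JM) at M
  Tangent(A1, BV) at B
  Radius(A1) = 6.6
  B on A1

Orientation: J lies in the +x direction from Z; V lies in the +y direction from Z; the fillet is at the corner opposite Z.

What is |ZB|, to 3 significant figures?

58.6

Z is at the origin; Z and J share the same y with |ZJ| = 60.2 and J on the +x side, so J = (60.2, 0.00). ZV is vertical with |ZV| = 23.8 and V on the +y side, so V = (0.00, 23.8). The virtual corner opposite Z is at (60.2, 23.8). A1 meets JM tangentially, so UM is at right angles to JM and the tangent condition forces UB to be normal to BV, with radius 6.6, so the center U sits 6.6 in from both sides at U = (53.6, 17.2). That places the tangent points at M = (60.2, 17.2) on JM and B = (53.6, 23.8) on BV. Then |ZB| = |B − Z| = 58.6.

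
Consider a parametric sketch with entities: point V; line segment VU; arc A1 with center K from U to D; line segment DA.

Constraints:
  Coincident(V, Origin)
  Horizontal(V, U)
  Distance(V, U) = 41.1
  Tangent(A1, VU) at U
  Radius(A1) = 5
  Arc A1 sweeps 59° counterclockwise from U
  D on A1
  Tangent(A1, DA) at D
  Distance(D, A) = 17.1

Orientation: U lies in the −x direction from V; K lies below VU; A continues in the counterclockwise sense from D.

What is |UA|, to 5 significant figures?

21.523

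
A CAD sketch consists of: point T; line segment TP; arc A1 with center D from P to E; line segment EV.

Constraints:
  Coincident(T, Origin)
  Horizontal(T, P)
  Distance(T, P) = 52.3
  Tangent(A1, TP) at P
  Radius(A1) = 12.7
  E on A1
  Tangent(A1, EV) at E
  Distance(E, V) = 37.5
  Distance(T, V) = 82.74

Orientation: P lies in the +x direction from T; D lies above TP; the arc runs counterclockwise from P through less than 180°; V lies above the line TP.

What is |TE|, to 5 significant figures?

66.156

Checks: |DE| = 12.70 ✓; ∠(DE, EV) = 90.00° ✓; |EV| = 37.50 ✓; |TV| = 82.74 ✓.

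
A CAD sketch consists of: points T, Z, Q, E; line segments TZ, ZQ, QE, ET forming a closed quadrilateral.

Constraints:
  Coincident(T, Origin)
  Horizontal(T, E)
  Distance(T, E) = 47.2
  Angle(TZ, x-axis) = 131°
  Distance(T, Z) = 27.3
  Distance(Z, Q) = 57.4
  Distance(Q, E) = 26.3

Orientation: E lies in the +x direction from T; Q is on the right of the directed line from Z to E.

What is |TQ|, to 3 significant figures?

30.8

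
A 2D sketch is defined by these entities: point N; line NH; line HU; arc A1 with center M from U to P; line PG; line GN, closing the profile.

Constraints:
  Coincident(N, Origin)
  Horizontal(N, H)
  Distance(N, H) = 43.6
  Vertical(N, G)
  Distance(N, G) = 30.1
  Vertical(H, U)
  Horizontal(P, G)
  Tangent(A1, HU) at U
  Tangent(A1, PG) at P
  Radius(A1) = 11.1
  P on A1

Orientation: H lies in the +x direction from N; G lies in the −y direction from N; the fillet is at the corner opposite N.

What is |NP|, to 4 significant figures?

44.30

N is at the origin; NH is horizontal with |NH| = 43.6 and H on the +x side, so H = (43.60, 0.000). N and G share the same x with |NG| = 30.1 and G on the −y side, so G = (0.000, -30.10). The virtual corner opposite N is at (43.60, -30.10). Tangency of A1 to HU means the radius MU is perpendicular to HU and A1 meets PG tangentially, so MP is at right angles to PG, with radius 11.1, so the center M sits 11.1 in from both sides at M = (32.50, -19.00). That places the tangent points at U = (43.60, -19.00) on HU and P = (32.50, -30.10) on PG. Then |NP| = |P − N| = 44.30.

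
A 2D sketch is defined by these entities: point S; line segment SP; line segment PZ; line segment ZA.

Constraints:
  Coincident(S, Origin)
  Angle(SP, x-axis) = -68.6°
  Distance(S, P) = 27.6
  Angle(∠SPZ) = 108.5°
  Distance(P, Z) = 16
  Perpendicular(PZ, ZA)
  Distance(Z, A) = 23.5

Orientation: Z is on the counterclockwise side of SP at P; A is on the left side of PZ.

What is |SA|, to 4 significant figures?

24.90

S is at the origin; SP runs at -68.6° with length 27.6, so P = 27.6·(cos -68.6°, sin -68.6°) = (10.07, -25.70). ∠SPZ = 108.5°, so PZ runs at -68.6° + (180° − 108.5°) = 2.900° from the x-axis; with |PZ| = 16.0, Z = P + 16.0·(cos 2.900°, sin 2.900°) = (26.05, -24.89). The perpendicularity gives ZA at right angles to PZ; with |ZA| = 23.5 on the left of PZ, A = Z + 23.5·(-0.05059, 0.9987) = (24.86, -1.418). Then |SA| = |A − S| = 24.90.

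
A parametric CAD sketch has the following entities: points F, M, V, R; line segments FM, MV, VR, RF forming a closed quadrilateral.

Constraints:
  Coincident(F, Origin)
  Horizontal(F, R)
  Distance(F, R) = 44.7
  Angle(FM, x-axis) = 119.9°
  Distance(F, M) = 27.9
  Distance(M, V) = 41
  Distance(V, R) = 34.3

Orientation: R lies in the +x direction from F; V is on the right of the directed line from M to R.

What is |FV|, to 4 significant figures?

13.96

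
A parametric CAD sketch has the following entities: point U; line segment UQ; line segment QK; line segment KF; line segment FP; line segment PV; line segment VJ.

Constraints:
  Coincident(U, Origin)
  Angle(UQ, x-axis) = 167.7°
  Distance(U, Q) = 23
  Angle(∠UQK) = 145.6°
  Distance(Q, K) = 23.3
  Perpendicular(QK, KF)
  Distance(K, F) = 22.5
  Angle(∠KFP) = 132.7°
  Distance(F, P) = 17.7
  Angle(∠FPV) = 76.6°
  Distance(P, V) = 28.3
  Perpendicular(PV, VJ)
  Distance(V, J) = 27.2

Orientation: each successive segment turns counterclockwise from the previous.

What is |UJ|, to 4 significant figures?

42.47

U is at the origin; UQ runs at 167.7° with length 23.0, so Q = (-22.47, 4.900). ∠UQK = 145.6° gives QK at -157.9° from the x-axis; with |QK| = 23.3, K = (-44.06, -3.866). The perpendicularity gives KF at right angles to QK, so KF runs at -67.90°; with |KF| = 22.5, F = (-35.60, -24.71). ∠KFP = 132.7° gives FP at -20.60° from the x-axis; with |FP| = 17.7, P = (-19.03, -30.94). ∠FPV = 76.6° gives PV at 82.80° from the x-axis; with |PV| = 28.3, V = (-15.48, -2.864). The perpendicularity gives VJ at right angles to PV, so VJ runs at 172.8°; with |VJ| = 27.2, J = (-42.47, 0.5451). Then |UJ| = |J − U| = 42.47.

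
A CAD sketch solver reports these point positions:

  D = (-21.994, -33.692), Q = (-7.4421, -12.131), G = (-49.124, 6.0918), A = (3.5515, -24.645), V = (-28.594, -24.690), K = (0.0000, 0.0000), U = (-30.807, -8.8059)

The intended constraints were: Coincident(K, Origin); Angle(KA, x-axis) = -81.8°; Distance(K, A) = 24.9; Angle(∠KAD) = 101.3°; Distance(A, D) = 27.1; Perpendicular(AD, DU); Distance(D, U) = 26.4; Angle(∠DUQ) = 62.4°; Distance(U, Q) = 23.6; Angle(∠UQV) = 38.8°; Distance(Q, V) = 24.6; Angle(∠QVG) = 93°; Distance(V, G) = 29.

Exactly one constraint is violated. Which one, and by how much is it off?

Distance(V, G) = 29 — off by 8.00.

K = (0.00, 0.00) ✓; KA at -81.80° ✓; |KA| = 24.90 ✓; ∠KAD = 101.3° ✓; |AD| = 27.10 ✓; ∠(AD, DU) = 90.00° ✓; |DU| = 26.40 ✓; ∠DUQ = 62.40° ✓; |UQ| = 23.60 ✓; ∠UQV = 38.80° ✓; |QV| = 24.60 ✓; ∠QVG = 93.00° ✓; |VG| = 37.00 ✗.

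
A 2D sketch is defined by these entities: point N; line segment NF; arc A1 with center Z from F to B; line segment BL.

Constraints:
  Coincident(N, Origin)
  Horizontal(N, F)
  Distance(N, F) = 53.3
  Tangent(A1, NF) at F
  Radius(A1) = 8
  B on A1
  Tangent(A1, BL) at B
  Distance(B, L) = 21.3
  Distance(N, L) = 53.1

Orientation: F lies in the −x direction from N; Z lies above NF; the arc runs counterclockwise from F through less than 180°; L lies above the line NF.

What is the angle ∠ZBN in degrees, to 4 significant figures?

172.5°

N is at the origin; NF is horizontal with |NF| = 53.3 and F on the −x side, so F = (-53.30, 0.000). Tangency of A1 to NF means the radius ZF is perpendicular to NF, so Z = F + (0, 8) = (-53.30, 8.000). Since ZB ⟂ BL (tangency), |ZL| = √(8.0² + 21.3²) = 22.75 regardless of where B sits on A1. So L lies on both circle(N, 53.1) and circle(Z, 22.75); the above-NF intersection is L = (-44.49, 28.98). B is the foot of the tangent from L: B = (-45.31, 7.695).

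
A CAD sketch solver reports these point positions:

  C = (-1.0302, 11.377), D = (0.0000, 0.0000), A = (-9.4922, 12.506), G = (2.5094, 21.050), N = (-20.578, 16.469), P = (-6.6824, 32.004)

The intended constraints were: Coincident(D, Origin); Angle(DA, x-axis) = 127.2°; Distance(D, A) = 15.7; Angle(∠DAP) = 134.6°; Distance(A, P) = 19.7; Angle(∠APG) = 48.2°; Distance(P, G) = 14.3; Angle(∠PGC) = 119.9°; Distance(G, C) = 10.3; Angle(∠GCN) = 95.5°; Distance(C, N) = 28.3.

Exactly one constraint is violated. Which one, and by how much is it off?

Distance(C, N) = 28.3 — off by 8.10.

D = (0.00, 0.00) ✓; DA at 127.2° ✓; |DA| = 15.70 ✓; ∠DAP = 134.6° ✓; |AP| = 19.70 ✓; ∠APG = 48.20° ✓; |PG| = 14.30 ✓; ∠PGC = 119.9° ✓; |GC| = 10.30 ✓; ∠GCN = 95.50° ✓; |CN| = 20.20 ✗.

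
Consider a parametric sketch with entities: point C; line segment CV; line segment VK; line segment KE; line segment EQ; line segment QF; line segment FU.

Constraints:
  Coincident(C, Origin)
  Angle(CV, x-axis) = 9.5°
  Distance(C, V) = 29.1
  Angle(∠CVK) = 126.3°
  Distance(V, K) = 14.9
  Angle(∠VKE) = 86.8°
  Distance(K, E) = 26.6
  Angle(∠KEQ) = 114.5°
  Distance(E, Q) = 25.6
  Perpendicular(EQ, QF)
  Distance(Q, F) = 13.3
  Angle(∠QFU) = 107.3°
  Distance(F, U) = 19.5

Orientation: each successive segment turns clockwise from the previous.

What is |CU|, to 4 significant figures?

21.06

C is at the origin; CV runs at 9.5° with length 29.1, so V = (28.70, 4.803). ∠CVK = 126.3° gives VK at -44.20° from the x-axis; with |VK| = 14.9, K = (39.38, -5.585). ∠VKE = 86.8° gives KE at -137.4° from the x-axis; with |KE| = 26.6, E = (19.80, -23.59). ∠KEQ = 114.5° gives EQ at 157.1° from the x-axis; with |EQ| = 25.6, Q = (-3.780, -13.63). EQ ⟂ QF, so QF runs at 67.10°; with |QF| = 13.3, F = (1.396, -1.376). ∠QFU = 107.3° gives FU at -5.600° from the x-axis; with |FU| = 19.5, U = (20.80, -3.279). Then |CU| = |U − C| = 21.06.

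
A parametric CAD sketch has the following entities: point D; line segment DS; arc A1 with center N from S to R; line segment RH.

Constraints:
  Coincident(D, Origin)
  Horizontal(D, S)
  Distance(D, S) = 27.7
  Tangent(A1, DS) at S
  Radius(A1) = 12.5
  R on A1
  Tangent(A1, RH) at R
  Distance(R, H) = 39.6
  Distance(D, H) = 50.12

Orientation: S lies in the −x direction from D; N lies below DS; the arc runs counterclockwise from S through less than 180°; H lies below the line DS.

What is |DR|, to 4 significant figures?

42.32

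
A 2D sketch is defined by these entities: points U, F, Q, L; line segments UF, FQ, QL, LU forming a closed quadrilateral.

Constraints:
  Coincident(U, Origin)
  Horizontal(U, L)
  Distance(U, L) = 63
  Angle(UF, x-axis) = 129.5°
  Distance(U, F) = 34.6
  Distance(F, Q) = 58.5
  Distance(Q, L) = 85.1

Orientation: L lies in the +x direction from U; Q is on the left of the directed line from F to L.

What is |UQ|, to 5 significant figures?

72.854

Checks: |FQ| = 58.50 ✓; |QL| = 85.10 ✓.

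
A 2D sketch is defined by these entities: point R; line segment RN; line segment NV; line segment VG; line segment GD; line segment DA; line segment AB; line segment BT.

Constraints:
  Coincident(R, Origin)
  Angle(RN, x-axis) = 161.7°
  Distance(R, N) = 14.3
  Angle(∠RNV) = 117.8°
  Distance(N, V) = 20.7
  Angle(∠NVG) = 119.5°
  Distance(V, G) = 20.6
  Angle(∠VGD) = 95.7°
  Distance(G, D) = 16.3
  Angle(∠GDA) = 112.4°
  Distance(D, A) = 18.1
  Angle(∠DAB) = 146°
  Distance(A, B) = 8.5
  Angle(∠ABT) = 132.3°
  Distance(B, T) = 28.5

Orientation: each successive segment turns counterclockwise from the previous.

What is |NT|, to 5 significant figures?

19.274

R is at the origin; RN runs at 161.7° with length 14.3, so N = (-13.577, 4.4901). ∠RNV = 117.8° gives NV at -136.10° from the x-axis; with |NV| = 20.7, V = (-28.492, -9.8633). ∠NVG = 119.5° gives VG at -75.600° from the x-axis; with |VG| = 20.6, G = (-23.369, -29.816). ∠VGD = 95.7° gives GD at 8.7000° from the x-axis; with |GD| = 16.3, D = (-7.2567, -27.351). ∠GDA = 112.4° gives DA at 76.300° from the x-axis; with |DA| = 18.1, A = (-2.9700, -9.7655). ∠DAB = 146.0° gives AB at 110.30° from the x-axis; with |AB| = 8.5, B = (-5.9189, -1.7935). ∠ABT = 132.3° gives BT at 158.00° from the x-axis; with |BT| = 28.5, T = (-32.344, 8.8828). Then |NT| = |T − N| = 19.274.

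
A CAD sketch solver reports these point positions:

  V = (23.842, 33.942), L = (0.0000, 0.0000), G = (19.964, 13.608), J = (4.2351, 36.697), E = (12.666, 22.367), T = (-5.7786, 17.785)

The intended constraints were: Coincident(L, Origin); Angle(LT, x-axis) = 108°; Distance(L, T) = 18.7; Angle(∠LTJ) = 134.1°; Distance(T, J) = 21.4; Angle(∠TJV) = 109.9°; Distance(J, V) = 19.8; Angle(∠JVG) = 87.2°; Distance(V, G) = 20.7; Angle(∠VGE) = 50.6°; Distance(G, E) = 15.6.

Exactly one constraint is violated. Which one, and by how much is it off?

Distance(G, E) = 15.6 — off by 4.20.

L = (0.00, 0.00) ✓; LT at 108.0° ✓; |LT| = 18.70 ✓; ∠LTJ = 134.1° ✓; |TJ| = 21.40 ✓; ∠TJV = 109.9° ✓; |JV| = 19.80 ✓; ∠JVG = 87.20° ✓; |VG| = 20.70 ✓; ∠VGE = 50.60° ✓; |GE| = 11.40 ✗.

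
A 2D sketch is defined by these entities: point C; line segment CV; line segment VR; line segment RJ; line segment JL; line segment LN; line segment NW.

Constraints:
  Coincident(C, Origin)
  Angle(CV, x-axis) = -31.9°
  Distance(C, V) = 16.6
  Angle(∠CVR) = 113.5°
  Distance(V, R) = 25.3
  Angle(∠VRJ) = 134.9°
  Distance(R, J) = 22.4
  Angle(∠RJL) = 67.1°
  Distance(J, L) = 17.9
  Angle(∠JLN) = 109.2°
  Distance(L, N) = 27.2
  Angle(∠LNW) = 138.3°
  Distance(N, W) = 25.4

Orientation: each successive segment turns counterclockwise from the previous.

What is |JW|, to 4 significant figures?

52.05

∠JLN = 109.2° gives LN at -96.60° from the x-axis; with |LN| = 27.2, N = (18.33, -3.291). ∠LNW = 138.3° gives NW at -54.90° from the x-axis; with |NW| = 25.4, W = (32.93, -24.07). Then |JW| = |W − J| = 52.05.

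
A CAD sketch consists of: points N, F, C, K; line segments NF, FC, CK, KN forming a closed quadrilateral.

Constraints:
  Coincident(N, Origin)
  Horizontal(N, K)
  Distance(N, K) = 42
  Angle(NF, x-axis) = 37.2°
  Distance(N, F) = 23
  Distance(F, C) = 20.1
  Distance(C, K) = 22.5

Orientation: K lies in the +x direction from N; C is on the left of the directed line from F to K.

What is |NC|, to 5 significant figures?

42.789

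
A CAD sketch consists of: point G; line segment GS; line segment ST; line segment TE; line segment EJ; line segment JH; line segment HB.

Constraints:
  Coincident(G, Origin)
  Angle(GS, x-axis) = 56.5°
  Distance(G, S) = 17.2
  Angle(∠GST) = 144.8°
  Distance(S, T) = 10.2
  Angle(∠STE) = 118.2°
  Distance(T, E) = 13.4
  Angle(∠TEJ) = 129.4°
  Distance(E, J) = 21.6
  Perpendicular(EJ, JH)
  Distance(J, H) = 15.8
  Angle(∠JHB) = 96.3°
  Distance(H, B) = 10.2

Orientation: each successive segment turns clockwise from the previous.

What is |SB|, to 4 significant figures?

16.33

G is at the origin; GS runs at 56.5° with length 17.2, so S = (9.493, 14.34). ∠GST = 144.8° gives ST at 21.30° from the x-axis; with |ST| = 10.2, T = (19.00, 18.05). ∠STE = 118.2° gives TE at -40.50° from the x-axis; with |TE| = 13.4, E = (29.19, 9.345). ∠TEJ = 129.4° gives EJ at -91.10° from the x-axis; with |EJ| = 21.6, J = (28.77, -12.25). EJ is perpendicular to JH, so JH runs at 178.9°; with |JH| = 15.8, H = (12.97, -11.95). ∠JHB = 96.3° gives HB at 95.20° from the x-axis; with |HB| = 10.2, B = (12.05, -1.789). Then |SB| = |B − S| = 16.33.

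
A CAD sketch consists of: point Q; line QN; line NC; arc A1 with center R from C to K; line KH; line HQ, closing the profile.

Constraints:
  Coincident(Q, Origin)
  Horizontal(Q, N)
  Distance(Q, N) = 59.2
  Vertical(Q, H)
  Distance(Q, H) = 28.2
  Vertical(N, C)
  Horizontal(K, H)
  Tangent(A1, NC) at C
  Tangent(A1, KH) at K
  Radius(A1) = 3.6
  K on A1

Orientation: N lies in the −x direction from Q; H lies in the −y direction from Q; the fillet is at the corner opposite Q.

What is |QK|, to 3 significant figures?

62.3

The virtual corner opposite Q is at (-59.2, -28.2). A1 meets NC tangentially, so RC is at right angles to NC and the tangent condition forces RK to be normal to KH, with radius 3.6, so the center R sits 3.6 in from both sides at R = (-55.6, -24.6). That places the tangent points at C = (-59.2, -24.6) on NC and K = (-55.6, -28.2) on KH. Then |QK| = |K − Q| = 62.3.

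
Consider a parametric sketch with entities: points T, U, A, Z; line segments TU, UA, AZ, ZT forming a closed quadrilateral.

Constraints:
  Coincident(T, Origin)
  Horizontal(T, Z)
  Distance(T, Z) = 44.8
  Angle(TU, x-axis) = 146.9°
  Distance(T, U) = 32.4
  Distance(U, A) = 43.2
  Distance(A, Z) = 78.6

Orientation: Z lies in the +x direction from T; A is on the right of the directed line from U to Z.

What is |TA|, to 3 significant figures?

39.0

T is at the origin; T and Z share the same y with |TZ| = 44.8 and Z in +x, so Z = (44.8, 0). TU runs at 146.9° with |TU| = 32.4, so U = (-27.1, 17.7). A is determined by |UA| = 43.2 and |AZ| = 78.6 together: it lies at the intersection of circle(U, 43.2) and circle(Z, 78.6). With |UZ| = 74.1, the foot of the radical line on UZ is 7.94 from U and the perpendicular offset is √(43.2² − 7.94²) = 42.5. Taking the right-of-UZ solution: A = (-29.6, -25.4).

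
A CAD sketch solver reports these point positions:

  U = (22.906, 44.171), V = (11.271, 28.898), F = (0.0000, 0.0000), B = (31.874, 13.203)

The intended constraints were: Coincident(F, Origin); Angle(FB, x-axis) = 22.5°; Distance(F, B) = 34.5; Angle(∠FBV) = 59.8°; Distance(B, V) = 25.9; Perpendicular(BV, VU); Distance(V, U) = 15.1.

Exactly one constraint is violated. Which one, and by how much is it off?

Distance(V, U) = 15.1 — off by 4.10.

F = (0.00, 0.00) ✓; FB at 22.50° ✓; |FB| = 34.50 ✓; ∠FBV = 59.80° ✓; |BV| = 25.90 ✓; ∠(BV, VU) = 90.00° ✓; |VU| = 19.20 ✗.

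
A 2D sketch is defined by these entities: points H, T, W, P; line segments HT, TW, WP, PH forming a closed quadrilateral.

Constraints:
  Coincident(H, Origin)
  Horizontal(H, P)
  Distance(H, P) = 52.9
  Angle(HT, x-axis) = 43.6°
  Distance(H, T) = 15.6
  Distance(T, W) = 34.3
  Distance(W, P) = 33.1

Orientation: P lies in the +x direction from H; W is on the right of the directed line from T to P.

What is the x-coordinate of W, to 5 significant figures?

26.512

Checks: |TW| = 34.30 ✓; |WP| = 33.10 ✓.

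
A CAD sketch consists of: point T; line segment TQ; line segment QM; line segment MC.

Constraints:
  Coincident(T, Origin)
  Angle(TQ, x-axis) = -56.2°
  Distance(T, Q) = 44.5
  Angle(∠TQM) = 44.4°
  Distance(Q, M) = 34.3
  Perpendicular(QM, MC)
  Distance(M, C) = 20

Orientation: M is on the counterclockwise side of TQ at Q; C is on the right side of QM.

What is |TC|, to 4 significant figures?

51.20

∠TQM = 44.4°, so QM runs at -56.2° + (180° − 44.4°) = 79.40° from the x-axis; with |QM| = 34.3, M = Q + 34.3·(cos 79.40°, sin 79.40°) = (31.06, -3.264). QM is perpendicular to MC; with |MC| = 20.0 on the right of QM, C = M + 20.0·(0.9829, -0.1840) = (50.72, -6.943). Then |TC| = |C − T| = 51.20.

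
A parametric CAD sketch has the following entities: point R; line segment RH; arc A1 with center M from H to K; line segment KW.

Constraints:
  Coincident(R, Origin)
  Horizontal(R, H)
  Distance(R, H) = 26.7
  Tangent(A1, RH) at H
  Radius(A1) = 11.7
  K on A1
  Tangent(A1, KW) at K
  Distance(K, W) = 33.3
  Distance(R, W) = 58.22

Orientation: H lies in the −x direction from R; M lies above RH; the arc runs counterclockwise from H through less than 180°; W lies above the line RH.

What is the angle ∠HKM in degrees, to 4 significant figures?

27.67°

R is at the origin; R and H share the same y with |RH| = 26.7 and H on the −x side, so H = (-26.70, 0.000). The tangent condition forces MH to be normal to RH, so M = H + (0, 11.7) = (-26.70, 11.70). Since MK ⟂ KW (tangency), |MW| = √(11.7² + 33.3²) = 35.30 regardless of where K sits on A1. So W lies on both circle(R, 58.22) and circle(M, 35.30); the above-RH intersection is W = (-36.01, 45.74). K is the foot of the tangent from W: K = (-17.08, 18.35).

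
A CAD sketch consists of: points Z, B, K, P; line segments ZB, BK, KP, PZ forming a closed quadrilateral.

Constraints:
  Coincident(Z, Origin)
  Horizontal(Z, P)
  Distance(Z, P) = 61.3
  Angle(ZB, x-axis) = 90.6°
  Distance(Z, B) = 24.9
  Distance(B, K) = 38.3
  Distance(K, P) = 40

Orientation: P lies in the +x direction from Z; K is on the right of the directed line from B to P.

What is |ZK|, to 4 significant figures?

22.73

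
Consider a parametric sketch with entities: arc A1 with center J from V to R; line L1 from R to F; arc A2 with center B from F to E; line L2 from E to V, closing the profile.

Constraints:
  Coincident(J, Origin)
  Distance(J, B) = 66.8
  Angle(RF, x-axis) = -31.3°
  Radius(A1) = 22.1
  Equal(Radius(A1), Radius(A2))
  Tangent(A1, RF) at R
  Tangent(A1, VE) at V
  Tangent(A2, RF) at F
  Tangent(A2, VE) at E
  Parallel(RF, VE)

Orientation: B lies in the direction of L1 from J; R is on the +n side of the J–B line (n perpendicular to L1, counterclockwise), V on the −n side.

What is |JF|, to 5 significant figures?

70.361

The slot axis is L1's direction at -31.3°, so u = (cos -31.3°, sin -31.3°) = (0.85446, -0.51952) and n = (−sin -31.3°, cos -31.3°) = (0.51952, 0.85446). J is at the origin and B lies 66.8 along u from J, so B = 66.8·u = (57.078, -34.704). Tangency of A1 to both parallel lines with radius 22.1 puts R and V at J ± 22.1·n: R = (11.481, 18.884), V = (-11.481, -18.884). Equal radii place F and E the same way about B: F = B + 22.1·n = (68.559, -15.820), E = B − 22.1·n = (45.596, -53.587). Then |JF| = |F − J| = 70.361.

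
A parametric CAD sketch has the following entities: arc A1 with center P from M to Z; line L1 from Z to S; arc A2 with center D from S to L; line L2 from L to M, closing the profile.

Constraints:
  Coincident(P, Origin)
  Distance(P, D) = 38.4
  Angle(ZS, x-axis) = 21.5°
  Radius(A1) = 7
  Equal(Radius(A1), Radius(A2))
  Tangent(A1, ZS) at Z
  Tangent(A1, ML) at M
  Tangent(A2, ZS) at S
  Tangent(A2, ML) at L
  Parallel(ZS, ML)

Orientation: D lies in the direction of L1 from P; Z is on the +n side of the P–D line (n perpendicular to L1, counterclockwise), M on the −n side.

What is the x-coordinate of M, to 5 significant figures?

2.5655

P is at the origin and D lies 38.4 along u from P, so D = 38.4·u = (35.728, 14.074). Tangency of A1 to both parallel lines with radius 7.0 puts Z and M at P ± 7.0·n: Z = (-2.5655, 6.5129), M = (2.5655, -6.5129). So M.x = 2.5655.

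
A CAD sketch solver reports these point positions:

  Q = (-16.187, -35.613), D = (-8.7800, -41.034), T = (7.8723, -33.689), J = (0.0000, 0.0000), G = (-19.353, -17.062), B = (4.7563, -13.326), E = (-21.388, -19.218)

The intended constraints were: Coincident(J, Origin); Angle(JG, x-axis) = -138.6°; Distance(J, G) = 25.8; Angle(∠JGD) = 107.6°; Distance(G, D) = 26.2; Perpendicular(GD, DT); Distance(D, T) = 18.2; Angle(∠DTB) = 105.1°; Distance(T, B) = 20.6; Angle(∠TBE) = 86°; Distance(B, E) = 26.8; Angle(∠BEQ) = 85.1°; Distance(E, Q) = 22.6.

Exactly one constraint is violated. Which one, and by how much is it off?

Distance(E, Q) = 22.6 — off by 5.40.

J = (0.00, 0.00) ✓; JG at -138.6° ✓; |JG| = 25.80 ✓; ∠JGD = 107.6° ✓; |GD| = 26.20 ✓; ∠(GD, DT) = 90.00° ✓; |DT| = 18.20 ✓; ∠DTB = 105.1° ✓; |TB| = 20.60 ✓; ∠TBE = 86.00° ✓; |BE| = 26.80 ✓; ∠BEQ = 85.10° ✓; |EQ| = 17.20 ✗.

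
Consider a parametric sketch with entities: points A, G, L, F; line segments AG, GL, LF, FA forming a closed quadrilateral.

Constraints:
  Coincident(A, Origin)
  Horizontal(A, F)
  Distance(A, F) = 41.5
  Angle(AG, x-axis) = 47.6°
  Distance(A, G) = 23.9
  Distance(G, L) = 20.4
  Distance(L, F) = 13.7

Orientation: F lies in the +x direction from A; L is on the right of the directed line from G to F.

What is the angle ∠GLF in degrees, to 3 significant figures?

129°

Checks: |GL| = 20.40 ✓; |LF| = 13.70 ✓.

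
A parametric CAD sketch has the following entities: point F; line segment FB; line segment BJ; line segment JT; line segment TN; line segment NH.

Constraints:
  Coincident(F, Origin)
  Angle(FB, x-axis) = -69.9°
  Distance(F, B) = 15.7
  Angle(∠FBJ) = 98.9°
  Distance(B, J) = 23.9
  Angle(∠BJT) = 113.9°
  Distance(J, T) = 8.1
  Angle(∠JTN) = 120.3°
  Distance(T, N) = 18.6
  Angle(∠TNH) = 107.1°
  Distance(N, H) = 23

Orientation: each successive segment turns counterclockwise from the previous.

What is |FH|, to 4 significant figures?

3.081

F is at the origin; FB runs at -69.9° with length 15.7, so B = (5.395, -14.74). ∠FBJ = 98.9° gives BJ at 11.20° from the x-axis; with |BJ| = 23.9, J = (28.84, -10.10). ∠BJT = 113.9° gives JT at 77.30° from the x-axis; with |JT| = 8.1, T = (30.62, -2.200). ∠JTN = 120.3° gives TN at 137.0° from the x-axis; with |TN| = 18.6, N = (17.02, 10.49). ∠TNH = 107.1° gives NH at -150.1° from the x-axis; with |NH| = 23.0, H = (-2.921, -0.9798). Then |FH| = |H − F| = 3.081.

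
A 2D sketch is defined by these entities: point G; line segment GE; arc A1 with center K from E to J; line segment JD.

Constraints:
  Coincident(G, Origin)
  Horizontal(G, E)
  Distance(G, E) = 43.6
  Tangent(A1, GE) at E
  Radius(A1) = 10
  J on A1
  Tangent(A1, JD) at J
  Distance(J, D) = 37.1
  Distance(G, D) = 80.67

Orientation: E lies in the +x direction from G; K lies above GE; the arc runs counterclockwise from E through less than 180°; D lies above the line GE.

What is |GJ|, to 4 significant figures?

52.10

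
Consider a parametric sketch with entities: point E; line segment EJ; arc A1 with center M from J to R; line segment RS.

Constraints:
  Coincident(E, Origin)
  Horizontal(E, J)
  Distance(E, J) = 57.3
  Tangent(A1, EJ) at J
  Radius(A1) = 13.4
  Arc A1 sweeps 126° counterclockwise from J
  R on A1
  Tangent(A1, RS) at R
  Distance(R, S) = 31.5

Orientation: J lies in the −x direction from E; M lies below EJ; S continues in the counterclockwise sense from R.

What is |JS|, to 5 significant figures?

47.386

On A1, J sits at bearing 90° from M; a 126° counterclockwise sweep puts R at bearing 216°, so R = M + 13.4·(cos 216°, sin 216°) = (-68.141, -21.276). Tangency of A1 to RS means the radius MR is perpendicular to RS, so RS runs along (−sin 216°, cos 216°); with |RS| = 31.5, S = (-49.626, -46.760). Then |JS| = |S − J| = 47.386.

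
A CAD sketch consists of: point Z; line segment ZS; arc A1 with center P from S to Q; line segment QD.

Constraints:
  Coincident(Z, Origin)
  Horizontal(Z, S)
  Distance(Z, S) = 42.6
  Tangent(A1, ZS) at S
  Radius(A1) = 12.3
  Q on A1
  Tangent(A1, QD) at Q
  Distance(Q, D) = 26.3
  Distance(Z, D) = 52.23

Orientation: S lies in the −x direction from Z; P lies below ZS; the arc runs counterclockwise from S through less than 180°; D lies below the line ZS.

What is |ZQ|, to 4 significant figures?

55.59

Checks: |ZS| = 42.60 ✓; |PQ| = 12.30 ✓; ∠(PQ, QD) = 90.00° ✓; |QD| = 26.30 ✓; |ZD| = 52.23 ✓.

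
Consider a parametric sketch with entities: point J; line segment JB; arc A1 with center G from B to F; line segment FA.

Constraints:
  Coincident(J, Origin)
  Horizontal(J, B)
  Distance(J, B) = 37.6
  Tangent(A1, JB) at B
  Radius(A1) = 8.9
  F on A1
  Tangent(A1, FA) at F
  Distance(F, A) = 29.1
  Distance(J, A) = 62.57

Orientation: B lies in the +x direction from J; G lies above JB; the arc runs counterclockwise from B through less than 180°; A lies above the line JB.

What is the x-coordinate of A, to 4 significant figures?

51.03

Checks: ∠(GB, BJ) = 90.00° ✓; |GB| = 8.900 ✓; |GF| = 8.900 ✓; ∠(GF, FA) = 90.00° ✓; |FA| = 29.10 ✓; |JA| = 62.57 ✓.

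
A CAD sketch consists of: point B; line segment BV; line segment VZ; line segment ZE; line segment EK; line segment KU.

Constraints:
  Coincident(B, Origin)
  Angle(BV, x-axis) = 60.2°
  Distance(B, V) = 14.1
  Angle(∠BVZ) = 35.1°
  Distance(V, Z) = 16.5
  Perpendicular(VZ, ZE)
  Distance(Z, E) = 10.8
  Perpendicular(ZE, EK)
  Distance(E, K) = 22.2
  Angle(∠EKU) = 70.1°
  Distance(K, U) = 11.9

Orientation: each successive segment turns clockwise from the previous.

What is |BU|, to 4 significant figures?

15.69

B is at the origin; BV runs at 60.2° with length 14.1, so V = (7.007, 12.24). ∠BVZ = 35.1° gives VZ at -84.70° from the x-axis; with |VZ| = 16.5, Z = (8.531, -4.194). VZ is perpendicular to ZE, so ZE runs at -174.7°; with |ZE| = 10.8, E = (-2.222, -5.192). The perpendicularity gives EK at right angles to ZE, so EK runs at 95.30°; with |EK| = 22.2, K = (-4.273, 16.91). ∠EKU = 70.1° gives KU at -14.60° from the x-axis; with |KU| = 11.9, U = (7.243, 13.91). Then |BU| = |U − B| = 15.69.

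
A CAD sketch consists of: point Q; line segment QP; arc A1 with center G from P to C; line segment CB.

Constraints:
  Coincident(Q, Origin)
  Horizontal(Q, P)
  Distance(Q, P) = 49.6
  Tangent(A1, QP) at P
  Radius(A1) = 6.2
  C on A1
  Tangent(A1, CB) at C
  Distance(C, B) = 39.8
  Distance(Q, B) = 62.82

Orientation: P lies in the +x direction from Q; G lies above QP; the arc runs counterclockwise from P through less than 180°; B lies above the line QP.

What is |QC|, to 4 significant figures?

56.08

Q is at the origin; QP is horizontal with |QP| = 49.6 and P on the +x side, so P = (49.60, 0.000). Since A1 is tangent to QP there, GP ⟂ QP, so G = P + (0, 6.2) = (49.60, 6.200). Since GC ⟂ CB (tangency), |GB| = √(6.2² + 39.8²) = 40.28 regardless of where C sits on A1. So B lies on both circle(Q, 62.82) and circle(G, 40.28); the above-QP intersection is B = (42.87, 45.91). C is the foot of the tangent from B: C = (55.48, 8.164).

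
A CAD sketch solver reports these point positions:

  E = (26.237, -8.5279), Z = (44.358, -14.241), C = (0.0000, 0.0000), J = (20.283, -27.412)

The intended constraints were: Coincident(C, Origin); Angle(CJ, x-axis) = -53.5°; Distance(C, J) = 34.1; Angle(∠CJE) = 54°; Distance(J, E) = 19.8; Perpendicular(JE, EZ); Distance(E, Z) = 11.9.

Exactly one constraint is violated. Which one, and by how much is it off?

Distance(E, Z) = 11.9 — off by 7.10.

C = (0.00, 0.00) ✓; CJ at -53.50° ✓; |CJ| = 34.10 ✓; ∠CJE = 54.00° ✓; |JE| = 19.80 ✓; ∠(JE, EZ) = 90.00° ✓; |EZ| = 19.00 ✗.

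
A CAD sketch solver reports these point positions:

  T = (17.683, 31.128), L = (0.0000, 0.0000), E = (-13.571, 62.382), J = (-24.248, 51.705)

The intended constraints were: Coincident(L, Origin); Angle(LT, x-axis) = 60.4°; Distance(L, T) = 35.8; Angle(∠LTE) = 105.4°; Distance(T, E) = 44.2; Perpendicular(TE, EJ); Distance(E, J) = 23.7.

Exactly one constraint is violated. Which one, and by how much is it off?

Distance(E, J) = 23.7 — off by 8.60.

L = (0.00, 0.00) ✓; LT at 60.40° ✓; |LT| = 35.80 ✓; ∠LTE = 105.4° ✓; |TE| = 44.20 ✓; ∠(TE, EJ) = 90.00° ✓; |EJ| = 15.10 ✗.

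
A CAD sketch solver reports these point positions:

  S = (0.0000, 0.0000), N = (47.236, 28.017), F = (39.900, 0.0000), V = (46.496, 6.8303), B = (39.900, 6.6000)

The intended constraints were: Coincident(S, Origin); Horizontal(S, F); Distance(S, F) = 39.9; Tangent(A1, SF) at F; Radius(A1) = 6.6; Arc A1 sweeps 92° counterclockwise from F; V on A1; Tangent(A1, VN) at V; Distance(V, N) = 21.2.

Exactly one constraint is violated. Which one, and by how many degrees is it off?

Tangent(A1, VN) at V — off by 4.00°.

S = (0.00, 0.00) ✓; S.y = 0.00, F.y = 0.00 ✓; |SF| = 39.90 ✓; ∠(BF, FS) = 90.00° ✓; |BF| = 6.600 ✓; bearing(B→V) − bearing(B→F) = 92.00° ✓; |BV| = 6.600 ✓; ∠(BV, VN) = 94.00° ✗; |VN| = 21.20 ✓.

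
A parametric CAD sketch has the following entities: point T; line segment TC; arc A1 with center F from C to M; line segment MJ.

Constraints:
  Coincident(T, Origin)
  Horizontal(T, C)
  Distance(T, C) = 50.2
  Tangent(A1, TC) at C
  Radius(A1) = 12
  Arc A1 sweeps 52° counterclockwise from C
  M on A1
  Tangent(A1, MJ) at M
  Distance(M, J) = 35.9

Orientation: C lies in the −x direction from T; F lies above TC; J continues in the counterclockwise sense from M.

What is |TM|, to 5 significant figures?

41.004

T is at the origin; T and C share the same y with |TC| = 50.2 and C on the −x side, so C = (-50.200, 0.0000). Tangency of A1 to TC means the radius FC is perpendicular to TC, so F = C + (0, 12) = (-50.200, 12.000). On A1, C sits at bearing -90° from F; a 52° counterclockwise sweep puts M at bearing -38°, so M = F + 12.0·(cos -38°, sin -38°) = (-40.744, 4.6121). Then |TM| = |M − T| = 41.004.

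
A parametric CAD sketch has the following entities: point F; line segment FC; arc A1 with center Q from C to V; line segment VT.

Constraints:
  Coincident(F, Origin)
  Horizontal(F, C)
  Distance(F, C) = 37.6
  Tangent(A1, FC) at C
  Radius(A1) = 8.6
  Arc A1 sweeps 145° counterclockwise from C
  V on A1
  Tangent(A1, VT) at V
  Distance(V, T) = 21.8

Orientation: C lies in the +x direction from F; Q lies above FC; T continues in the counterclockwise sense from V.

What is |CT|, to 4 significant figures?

30.97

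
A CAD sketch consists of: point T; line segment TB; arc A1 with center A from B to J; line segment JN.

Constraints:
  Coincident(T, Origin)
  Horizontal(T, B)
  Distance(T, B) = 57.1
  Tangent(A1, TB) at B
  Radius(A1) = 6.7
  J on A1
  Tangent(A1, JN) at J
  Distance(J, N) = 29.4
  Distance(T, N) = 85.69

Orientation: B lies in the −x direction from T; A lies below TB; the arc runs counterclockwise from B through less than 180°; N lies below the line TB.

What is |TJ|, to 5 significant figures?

61.875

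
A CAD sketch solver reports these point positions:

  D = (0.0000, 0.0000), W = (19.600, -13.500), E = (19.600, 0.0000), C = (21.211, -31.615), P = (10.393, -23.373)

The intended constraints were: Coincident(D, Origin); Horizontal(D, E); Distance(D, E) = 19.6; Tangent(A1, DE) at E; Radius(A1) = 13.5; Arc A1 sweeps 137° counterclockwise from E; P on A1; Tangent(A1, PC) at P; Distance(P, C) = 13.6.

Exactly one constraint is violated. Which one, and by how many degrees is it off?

Tangent(A1, PC) at P — off by 5.70°.

D = (0.00, 0.00) ✓; D.y = 0.00, E.y = 0.00 ✓; |DE| = 19.60 ✓; ∠(WE, ED) = 90.00° ✓; |WE| = 13.50 ✓; bearing(W→P) − bearing(W→E) = 137.0° ✓; |WP| = 13.50 ✓; ∠(WP, PC) = 84.30° ✗; |PC| = 13.60 ✓.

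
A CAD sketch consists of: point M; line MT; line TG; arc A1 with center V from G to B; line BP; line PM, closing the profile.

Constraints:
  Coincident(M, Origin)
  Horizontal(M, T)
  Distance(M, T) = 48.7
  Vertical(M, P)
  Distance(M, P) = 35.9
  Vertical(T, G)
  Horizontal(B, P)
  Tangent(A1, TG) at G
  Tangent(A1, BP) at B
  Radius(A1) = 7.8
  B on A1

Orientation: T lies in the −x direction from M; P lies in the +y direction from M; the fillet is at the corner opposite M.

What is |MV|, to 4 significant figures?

49.62

MP is vertical with |MP| = 35.9 and P on the +y side, so P = (0.000, 35.90). The virtual corner opposite M is at (-48.70, 35.90). Since A1 is tangent to TG there, VG ⟂ TG and the tangent condition forces VB to be normal to BP, with radius 7.8, so the center V sits 7.8 in from both sides at V = (-40.90, 28.10). Then |MV| = |V − M| = 49.62.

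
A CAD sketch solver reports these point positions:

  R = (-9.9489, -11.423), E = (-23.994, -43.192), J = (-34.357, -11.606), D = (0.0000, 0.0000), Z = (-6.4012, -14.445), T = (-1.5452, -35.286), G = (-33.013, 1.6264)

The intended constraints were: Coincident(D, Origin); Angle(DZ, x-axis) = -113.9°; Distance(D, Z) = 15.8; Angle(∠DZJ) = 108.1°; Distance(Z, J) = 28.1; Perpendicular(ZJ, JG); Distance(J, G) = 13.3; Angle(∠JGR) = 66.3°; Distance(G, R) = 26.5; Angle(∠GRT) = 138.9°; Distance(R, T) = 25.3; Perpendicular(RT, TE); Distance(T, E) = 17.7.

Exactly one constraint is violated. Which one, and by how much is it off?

Distance(T, E) = 17.7 — off by 6.10.

D = (0.00, 0.00) ✓; DZ at -113.9° ✓; |DZ| = 15.80 ✓; ∠DZJ = 108.1° ✓; |ZJ| = 28.10 ✓; ∠(ZJ, JG) = 90.00° ✓; |JG| = 13.30 ✓; ∠JGR = 66.30° ✓; |GR| = 26.50 ✓; ∠GRT = 138.9° ✓; |RT| = 25.30 ✓; ∠(RT, TE) = 90.00° ✓; |TE| = 23.80 ✗.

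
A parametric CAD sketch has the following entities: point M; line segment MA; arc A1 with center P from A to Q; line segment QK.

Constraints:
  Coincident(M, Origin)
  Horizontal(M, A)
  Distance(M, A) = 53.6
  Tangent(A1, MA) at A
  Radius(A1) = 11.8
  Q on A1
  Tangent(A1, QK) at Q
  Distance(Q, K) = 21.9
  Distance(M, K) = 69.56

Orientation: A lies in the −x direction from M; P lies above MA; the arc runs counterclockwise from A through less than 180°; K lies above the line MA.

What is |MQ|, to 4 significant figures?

48.99

M is at the origin; M and A share the same y with |MA| = 53.6 and A on the −x side, so A = (-53.60, 0.000). Since A1 is tangent to MA there, PA ⟂ MA, so P = A + (0, 11.8) = (-53.60, 11.80). Since PQ ⟂ QK (tangency), |PK| = √(11.8² + 21.9²) = 24.88 regardless of where Q sits on A1. So K lies on both circle(M, 69.56) and circle(P, 24.88); the above-MA intersection is K = (-59.55, 35.96). Q is the foot of the tangent from K: Q = (-44.85, 19.72).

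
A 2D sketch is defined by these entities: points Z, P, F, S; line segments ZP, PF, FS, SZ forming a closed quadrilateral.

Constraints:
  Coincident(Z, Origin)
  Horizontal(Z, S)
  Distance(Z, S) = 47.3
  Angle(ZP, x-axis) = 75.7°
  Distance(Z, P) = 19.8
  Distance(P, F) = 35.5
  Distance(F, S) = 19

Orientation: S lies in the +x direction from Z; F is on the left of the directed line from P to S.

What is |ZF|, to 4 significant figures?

44.06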